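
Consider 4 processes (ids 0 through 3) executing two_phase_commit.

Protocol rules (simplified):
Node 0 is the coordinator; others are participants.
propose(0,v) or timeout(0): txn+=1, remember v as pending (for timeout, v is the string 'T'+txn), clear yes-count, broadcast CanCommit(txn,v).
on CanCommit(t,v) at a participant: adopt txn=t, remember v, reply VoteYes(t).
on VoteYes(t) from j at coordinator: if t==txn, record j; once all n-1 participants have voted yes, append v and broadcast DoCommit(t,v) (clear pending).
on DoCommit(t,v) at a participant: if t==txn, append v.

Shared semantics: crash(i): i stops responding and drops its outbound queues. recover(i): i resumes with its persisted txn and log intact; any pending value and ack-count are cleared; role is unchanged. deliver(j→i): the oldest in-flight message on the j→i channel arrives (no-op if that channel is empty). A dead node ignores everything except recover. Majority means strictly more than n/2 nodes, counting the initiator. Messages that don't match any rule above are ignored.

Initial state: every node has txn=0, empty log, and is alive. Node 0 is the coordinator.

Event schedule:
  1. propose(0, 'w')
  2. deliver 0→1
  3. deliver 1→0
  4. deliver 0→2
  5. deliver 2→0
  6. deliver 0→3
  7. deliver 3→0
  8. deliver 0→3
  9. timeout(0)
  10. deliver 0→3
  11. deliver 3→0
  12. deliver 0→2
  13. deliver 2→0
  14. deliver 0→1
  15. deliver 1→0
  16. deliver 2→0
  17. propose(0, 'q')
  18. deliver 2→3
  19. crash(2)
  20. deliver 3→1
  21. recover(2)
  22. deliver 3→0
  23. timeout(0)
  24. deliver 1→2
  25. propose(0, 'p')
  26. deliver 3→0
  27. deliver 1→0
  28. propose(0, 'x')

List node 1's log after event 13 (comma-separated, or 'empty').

empty

1. propose(0,'w'):  <0:coor t1 ->
2. deliver 0→1:  <1:part t1 ->
3. deliver 1→0:  nop
4. deliver 0→2:  <2:part t1 ->
5. deliver 2→0:  nop
6. deliver 0→3:  <3:part t1 ->
7. deliver 3→0:  <0:coor t1 w>
8. deliver 0→3:  <3:part t1 w>
9. timeout(0):  <0:coor t2 w>
10. deliver 0→3:  <3:part t2 w>
11. deliver 3→0:  nop
12. deliver 0→2:  <2:part t1 w>
13. deliver 2→0:  nop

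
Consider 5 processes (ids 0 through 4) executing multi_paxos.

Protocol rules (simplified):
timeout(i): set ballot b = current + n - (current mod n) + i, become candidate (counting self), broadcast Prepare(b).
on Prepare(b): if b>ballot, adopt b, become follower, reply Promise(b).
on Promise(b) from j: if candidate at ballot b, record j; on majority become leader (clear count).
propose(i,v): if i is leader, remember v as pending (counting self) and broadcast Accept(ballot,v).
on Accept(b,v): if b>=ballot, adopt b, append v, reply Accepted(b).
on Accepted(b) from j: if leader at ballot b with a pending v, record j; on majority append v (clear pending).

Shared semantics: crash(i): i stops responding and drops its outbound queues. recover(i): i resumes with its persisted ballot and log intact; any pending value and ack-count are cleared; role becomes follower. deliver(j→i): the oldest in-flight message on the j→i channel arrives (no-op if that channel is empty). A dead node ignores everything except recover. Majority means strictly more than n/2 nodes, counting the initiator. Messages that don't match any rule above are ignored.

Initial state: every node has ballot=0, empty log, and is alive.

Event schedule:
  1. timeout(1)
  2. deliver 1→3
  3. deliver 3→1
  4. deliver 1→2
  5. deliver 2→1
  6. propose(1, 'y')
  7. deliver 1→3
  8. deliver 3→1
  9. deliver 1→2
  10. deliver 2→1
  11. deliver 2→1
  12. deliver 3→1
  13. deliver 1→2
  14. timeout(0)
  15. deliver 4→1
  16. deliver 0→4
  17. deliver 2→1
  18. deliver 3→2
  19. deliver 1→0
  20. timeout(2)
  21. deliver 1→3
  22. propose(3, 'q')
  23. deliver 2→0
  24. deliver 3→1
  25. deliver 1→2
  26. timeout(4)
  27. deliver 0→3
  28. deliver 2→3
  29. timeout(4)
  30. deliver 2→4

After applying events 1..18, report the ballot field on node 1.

6

[1] timeout(1) → N1(cand b6 [-])
[2] deliver 1→3 → N3(foll b6 [-])
[3] deliver 3→1 → ∅
[4] deliver 1→2 → N2(foll b6 [-])
[5] deliver 2→1 → N1(lead b6 [-])
[6] propose(1,'y') → ∅
[7] deliver 1→3 → N3(foll b6 [y])
[8] deliver 3→1 → ∅
[9] deliver 1→2 → N2(foll b6 [y])
[10] deliver 2→1 → N1(lead b6 [y])
[11] deliver 2→1 → ∅
[12] deliver 3→1 → ∅
[13] deliver 1→2 → ∅
[14] timeout(0) → N0(cand b5 [-])
[15] deliver 4→1 → ∅
[16] deliver 0→4 → N4(foll b5 [-])
[17] deliver 2→1 → ∅
[18] deliver 3→2 → ∅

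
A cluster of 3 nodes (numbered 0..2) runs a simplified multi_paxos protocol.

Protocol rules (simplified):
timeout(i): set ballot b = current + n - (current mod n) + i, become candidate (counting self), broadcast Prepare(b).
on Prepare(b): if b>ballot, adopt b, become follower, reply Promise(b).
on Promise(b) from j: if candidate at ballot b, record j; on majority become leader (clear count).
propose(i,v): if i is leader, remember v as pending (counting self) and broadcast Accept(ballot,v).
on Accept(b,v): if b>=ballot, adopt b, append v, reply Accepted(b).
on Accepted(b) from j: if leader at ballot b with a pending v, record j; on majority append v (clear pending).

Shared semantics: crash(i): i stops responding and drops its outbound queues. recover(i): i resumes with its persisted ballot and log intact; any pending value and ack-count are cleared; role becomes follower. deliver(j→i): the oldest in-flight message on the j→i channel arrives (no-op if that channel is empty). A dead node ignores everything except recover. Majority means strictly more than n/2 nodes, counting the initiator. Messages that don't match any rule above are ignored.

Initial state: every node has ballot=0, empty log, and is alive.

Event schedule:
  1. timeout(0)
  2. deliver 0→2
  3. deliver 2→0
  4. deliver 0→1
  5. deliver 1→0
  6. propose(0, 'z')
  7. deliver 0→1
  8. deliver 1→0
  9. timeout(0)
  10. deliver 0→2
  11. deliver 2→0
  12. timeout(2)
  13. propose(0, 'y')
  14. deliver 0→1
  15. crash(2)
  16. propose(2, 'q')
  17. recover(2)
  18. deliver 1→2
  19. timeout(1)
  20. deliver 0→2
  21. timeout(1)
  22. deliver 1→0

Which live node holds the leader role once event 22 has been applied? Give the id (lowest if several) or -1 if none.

e1 timeout(0): 0[cand,b=3,-]
e2 deliver 0→2: 2[foll,b=3,-]
e3 deliver 2→0: 0[lead,b=3,-]
e4 deliver 0→1: 1[foll,b=3,-]
e5 deliver 1→0: ·
e6 propose(0,'z'): ·
e7 deliver 0→1: 1[foll,b=3,z]
e8 deliver 1→0: 0[lead,b=3,z]
e9 timeout(0): 0[cand,b=6,z]
e10 deliver 0→2: 2[foll,b=3,z]
e11 deliver 2→0: ·
e12 timeout(2): 2[cand,b=8,z]
e13 propose(0,'y'): ·
e14 deliver 0→1: 1[foll,b=6,z]
e15 crash(2): 2[✗cand,b=8,z]
e16 propose(2,'q'): ·
e17 recover(2): 2[foll,b=8,z]
e18 deliver 1→2: ·
e19 timeout(1): 1[cand,b=10,z]
e20 deliver 0→2: ·
e21 timeout(1): 1[cand,b=13,z]
e22 deliver 1→0: 0[lead,b=6,z]

0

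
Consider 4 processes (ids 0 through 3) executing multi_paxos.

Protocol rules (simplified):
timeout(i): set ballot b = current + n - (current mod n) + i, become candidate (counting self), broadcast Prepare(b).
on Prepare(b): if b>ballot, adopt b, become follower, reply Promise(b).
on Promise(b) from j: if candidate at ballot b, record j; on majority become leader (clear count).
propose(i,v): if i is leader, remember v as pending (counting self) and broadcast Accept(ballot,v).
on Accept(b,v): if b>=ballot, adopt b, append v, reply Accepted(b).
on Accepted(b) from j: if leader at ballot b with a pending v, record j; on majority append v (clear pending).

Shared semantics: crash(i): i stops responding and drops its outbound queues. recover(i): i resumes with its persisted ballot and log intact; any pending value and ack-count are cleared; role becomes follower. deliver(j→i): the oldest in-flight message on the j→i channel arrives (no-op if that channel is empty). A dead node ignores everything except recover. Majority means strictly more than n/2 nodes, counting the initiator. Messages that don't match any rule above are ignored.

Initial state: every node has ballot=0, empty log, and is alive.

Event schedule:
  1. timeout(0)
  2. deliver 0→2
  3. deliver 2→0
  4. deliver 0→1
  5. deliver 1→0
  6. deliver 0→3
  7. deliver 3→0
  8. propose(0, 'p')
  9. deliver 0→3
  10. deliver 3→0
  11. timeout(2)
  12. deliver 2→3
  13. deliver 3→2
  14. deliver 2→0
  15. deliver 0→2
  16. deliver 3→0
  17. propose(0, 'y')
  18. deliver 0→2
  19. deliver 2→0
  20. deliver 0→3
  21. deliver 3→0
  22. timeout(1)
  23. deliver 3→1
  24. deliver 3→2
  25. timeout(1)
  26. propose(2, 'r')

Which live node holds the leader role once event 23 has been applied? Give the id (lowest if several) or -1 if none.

2

after 1 — timeout(0): n0:cand/b4/[-]
after 2 — deliver 0→2: n2:foll/b4/[-]
after 3 — deliver 2→0: ·
after 4 — deliver 0→1: n1:foll/b4/[-]
after 5 — deliver 1→0: n0:lead/b4/[-]
after 6 — deliver 0→3: n3:foll/b4/[-]
after 7 — deliver 3→0: ·
after 8 — propose(0,'p'): ·
after 9 — deliver 0→3: n3:foll/b4/[p]
after 10 — deliver 3→0: ·
after 11 — timeout(2): n2:cand/b10/[-]
after 12 — deliver 2→3: n3:foll/b10/[p]
after 13 — deliver 3→2: ·
after 14 — deliver 2→0: n0:foll/b10/[-]
after 15 — deliver 0→2: ·
after 16 — deliver 3→0: ·
after 17 — propose(0,'y'): ·
after 18 — deliver 0→2: n2:lead/b10/[-]
after 19 — deliver 2→0: ·
after 20 — deliver 0→3: ·
after 21 — deliver 3→0: ·
after 22 — timeout(1): n1:cand/b9/[-]
after 23 — deliver 3→1: ·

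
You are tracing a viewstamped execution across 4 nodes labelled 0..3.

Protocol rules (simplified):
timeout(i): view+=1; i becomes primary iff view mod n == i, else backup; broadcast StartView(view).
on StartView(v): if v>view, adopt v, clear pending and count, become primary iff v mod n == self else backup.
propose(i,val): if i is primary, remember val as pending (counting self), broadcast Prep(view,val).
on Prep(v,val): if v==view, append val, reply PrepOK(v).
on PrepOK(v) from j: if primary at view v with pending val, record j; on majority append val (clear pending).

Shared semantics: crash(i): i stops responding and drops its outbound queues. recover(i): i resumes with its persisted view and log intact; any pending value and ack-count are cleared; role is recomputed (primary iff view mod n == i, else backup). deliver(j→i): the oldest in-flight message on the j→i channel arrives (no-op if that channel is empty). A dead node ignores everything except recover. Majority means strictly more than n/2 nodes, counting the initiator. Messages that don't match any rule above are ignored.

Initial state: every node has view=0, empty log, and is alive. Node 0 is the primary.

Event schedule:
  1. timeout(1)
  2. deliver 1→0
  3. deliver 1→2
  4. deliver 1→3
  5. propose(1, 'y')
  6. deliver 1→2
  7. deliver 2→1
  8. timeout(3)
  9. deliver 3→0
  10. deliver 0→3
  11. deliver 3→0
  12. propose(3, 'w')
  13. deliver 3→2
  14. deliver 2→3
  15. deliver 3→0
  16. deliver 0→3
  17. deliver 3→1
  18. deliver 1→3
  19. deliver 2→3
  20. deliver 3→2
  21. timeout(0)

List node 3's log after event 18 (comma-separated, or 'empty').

e1 timeout(1): 1[prim,v=1,-]
e2 deliver 1→0: 0[back,v=1,-]
e3 deliver 1→2: 2[back,v=1,-]
e4 deliver 1→3: 3[back,v=1,-]
e5 propose(1,'y'): ·
e6 deliver 1→2: 2[back,v=1,y]
e7 deliver 2→1: ·
e8 timeout(3): 3[back,v=2,-]
e9 deliver 3→0: 0[back,v=2,-]
e10 deliver 0→3: ·
e11 deliver 3→0: ·
e12 propose(3,'w'): ·
e13 deliver 3→2: 2[prim,v=2,y]
e14 deliver 2→3: ·
e15 deliver 3→0: ·
e16 deliver 0→3: ·
e17 deliver 3→1: 1[back,v=2,-]
e18 deliver 1→3: ·

empty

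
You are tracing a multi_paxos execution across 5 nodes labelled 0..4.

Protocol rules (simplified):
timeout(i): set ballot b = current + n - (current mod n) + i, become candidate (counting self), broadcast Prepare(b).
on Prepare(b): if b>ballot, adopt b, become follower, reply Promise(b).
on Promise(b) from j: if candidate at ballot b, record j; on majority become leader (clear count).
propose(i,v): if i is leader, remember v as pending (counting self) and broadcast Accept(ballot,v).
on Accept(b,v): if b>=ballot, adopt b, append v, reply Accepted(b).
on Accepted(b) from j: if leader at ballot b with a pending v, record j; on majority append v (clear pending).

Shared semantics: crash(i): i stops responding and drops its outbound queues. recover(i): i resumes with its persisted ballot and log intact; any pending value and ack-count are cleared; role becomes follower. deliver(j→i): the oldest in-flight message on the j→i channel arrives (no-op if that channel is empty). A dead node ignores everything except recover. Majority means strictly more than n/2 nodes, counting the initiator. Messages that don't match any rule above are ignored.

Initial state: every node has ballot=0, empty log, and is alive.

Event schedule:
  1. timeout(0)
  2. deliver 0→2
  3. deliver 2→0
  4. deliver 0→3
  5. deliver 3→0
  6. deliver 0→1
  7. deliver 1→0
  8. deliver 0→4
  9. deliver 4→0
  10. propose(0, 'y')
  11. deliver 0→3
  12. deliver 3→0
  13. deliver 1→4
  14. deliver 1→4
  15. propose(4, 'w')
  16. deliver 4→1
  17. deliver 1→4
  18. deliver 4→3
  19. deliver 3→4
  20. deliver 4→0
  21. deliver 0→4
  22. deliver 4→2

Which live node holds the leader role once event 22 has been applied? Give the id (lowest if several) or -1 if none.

0

[1] timeout(0) → N0(cand b5 [-])
[2] deliver 0→2 → N2(foll b5 [-])
[3] deliver 2→0 → ∅
[4] deliver 0→3 → N3(foll b5 [-])
[5] deliver 3→0 → N0(lead b5 [-])
[6] deliver 0→1 → N1(foll b5 [-])
[7] deliver 1→0 → ∅
[8] deliver 0→4 → N4(foll b5 [-])
[9] deliver 4→0 → ∅
[10] propose(0,'y') → ∅
[11] deliver 0→3 → N3(foll b5 [y])
[12] deliver 3→0 → ∅
[13] deliver 1→4 → ∅
[14] deliver 1→4 → ∅
[15] propose(4,'w') → ∅
[16] deliver 4→1 → ∅
[17] deliver 1→4 → ∅
[18] deliver 4→3 → ∅
[19] deliver 3→4 → ∅
[20] deliver 4→0 → ∅
[21] deliver 0→4 → N4(foll b5 [y])
[22] deliver 4→2 → ∅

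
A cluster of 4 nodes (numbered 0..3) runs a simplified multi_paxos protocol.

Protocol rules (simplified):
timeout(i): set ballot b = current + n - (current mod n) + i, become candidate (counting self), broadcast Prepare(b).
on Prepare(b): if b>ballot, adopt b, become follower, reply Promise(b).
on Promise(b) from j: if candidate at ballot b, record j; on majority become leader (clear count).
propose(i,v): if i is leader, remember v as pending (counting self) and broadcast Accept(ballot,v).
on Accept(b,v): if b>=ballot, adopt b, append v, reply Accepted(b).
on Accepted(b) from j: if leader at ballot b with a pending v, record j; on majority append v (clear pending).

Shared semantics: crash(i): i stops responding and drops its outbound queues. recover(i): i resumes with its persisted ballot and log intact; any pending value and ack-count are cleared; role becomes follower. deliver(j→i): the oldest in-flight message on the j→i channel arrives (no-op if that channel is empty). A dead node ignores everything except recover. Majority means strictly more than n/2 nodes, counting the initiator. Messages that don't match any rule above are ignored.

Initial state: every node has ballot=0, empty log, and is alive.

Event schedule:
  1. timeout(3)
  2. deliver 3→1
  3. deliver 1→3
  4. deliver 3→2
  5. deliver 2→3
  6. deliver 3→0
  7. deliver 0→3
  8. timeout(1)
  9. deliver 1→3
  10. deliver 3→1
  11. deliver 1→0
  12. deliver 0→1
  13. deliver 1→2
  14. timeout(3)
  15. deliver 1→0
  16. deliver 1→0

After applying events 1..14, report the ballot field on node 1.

1. timeout(3):  <3:cand b7 ->
2. deliver 3→1:  <1:foll b7 ->
3. deliver 1→3:  nop
4. deliver 3→2:  <2:foll b7 ->
5. deliver 2→3:  <3:lead b7 ->
6. deliver 3→0:  <0:foll b7 ->
7. deliver 0→3:  nop
8. timeout(1):  <1:cand b9 ->
9. deliver 1→3:  <3:foll b9 ->
10. deliver 3→1:  nop
11. deliver 1→0:  <0:foll b9 ->
12. deliver 0→1:  <1:lead b9 ->
13. deliver 1→2:  <2:foll b9 ->
14. timeout(3):  <3:cand b15 ->

9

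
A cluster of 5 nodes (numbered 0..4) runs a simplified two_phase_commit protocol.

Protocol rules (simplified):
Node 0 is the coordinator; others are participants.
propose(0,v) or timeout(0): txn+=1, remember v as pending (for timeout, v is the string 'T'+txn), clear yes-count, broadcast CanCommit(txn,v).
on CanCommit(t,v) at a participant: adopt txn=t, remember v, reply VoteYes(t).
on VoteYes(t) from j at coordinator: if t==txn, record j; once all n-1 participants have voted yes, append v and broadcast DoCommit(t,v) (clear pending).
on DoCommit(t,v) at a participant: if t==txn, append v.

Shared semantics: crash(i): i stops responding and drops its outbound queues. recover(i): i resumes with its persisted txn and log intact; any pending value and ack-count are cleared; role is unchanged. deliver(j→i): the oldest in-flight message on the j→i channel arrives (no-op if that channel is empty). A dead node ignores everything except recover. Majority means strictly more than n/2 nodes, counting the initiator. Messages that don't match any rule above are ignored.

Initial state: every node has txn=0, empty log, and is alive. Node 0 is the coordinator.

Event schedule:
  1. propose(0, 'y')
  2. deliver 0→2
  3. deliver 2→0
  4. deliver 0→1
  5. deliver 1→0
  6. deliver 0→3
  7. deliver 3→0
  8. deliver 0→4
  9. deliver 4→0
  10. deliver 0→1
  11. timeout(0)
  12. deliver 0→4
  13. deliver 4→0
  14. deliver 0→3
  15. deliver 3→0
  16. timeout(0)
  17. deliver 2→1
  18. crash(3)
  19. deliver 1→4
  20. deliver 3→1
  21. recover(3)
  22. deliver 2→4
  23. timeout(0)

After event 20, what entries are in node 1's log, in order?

[1] propose(0,'y') → N0(coor t1 [-])
[2] deliver 0→2 → N2(part t1 [-])
[3] deliver 2→0 → ∅
[4] deliver 0→1 → N1(part t1 [-])
[5] deliver 1→0 → ∅
[6] deliver 0→3 → N3(part t1 [-])
[7] deliver 3→0 → ∅
[8] deliver 0→4 → N4(part t1 [-])
[9] deliver 4→0 → N0(coor t1 [y])
[10] deliver 0→1 → N1(part t1 [y])
[11] timeout(0) → N0(coor t2 [y])
[12] deliver 0→4 → N4(part t1 [y])
[13] deliver 4→0 → ∅
[14] deliver 0→3 → N3(part t1 [y])
[15] deliver 3→0 → ∅
[16] timeout(0) → N0(coor t3 [y])
[17] deliver 2→1 → ∅
[18] crash(3) → N3(✗part t1 [y])
[19] deliver 1→4 → ∅
[20] deliver 3→1 → ∅

y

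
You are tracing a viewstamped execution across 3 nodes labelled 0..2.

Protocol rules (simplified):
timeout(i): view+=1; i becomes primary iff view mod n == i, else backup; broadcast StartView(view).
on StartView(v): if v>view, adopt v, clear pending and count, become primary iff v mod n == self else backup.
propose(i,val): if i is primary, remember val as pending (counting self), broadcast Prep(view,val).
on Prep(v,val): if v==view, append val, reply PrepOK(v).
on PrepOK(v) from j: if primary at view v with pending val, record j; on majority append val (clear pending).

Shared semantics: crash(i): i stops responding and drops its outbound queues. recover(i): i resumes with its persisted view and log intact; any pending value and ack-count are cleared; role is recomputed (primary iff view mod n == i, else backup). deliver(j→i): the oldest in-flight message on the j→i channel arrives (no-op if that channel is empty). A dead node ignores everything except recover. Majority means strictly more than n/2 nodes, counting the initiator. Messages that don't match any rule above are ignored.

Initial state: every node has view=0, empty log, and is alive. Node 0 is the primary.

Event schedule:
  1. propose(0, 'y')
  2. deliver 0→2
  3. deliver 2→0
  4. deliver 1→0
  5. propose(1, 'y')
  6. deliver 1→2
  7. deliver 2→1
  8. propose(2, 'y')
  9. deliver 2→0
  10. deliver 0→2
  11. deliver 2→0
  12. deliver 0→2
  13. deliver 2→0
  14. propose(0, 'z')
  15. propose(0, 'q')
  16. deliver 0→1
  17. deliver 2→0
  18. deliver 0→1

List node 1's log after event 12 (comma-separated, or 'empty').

step 1 propose(0,'y'): —
step 2 deliver 0→2: 2={back,v=0,log=y}
step 3 deliver 2→0: 0={prim,v=0,log=y}
step 4 deliver 1→0: —
step 5 propose(1,'y'): —
step 6 deliver 1→2: —
step 7 deliver 2→1: —
step 8 propose(2,'y'): —
step 9 deliver 2→0: —
step 10 deliver 0→2: —
step 11 deliver 2→0: —
step 12 deliver 0→2: —

empty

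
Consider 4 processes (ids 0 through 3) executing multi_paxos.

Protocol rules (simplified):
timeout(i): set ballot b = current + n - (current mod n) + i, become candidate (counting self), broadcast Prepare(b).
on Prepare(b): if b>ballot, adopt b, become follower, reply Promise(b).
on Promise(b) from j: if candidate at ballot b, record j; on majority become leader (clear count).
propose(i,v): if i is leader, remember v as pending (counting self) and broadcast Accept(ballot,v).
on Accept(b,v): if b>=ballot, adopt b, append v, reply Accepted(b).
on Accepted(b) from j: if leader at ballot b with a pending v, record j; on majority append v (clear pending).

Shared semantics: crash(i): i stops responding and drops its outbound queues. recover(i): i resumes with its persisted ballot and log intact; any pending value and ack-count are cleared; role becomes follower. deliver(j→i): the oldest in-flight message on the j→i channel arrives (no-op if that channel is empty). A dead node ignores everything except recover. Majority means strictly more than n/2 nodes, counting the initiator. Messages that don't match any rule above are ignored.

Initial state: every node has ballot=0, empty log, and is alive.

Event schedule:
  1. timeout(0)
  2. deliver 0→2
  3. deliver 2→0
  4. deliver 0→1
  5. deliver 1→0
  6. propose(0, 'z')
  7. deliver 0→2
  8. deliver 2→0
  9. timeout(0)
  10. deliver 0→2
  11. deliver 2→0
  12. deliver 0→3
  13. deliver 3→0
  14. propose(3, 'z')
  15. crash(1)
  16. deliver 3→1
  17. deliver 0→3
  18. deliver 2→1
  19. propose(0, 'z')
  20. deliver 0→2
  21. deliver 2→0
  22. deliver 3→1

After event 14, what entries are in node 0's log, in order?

after 1 — timeout(0): n0:cand/b4/[-]
after 2 — deliver 0→2: n2:foll/b4/[-]
after 3 — deliver 2→0: ·
after 4 — deliver 0→1: n1:foll/b4/[-]
after 5 — deliver 1→0: n0:lead/b4/[-]
after 6 — propose(0,'z'): ·
after 7 — deliver 0→2: n2:foll/b4/[z]
after 8 — deliver 2→0: ·
after 9 — timeout(0): n0:cand/b8/[-]
after 10 — deliver 0→2: n2:foll/b8/[z]
after 11 — deliver 2→0: ·
after 12 — deliver 0→3: n3:foll/b4/[-]
after 13 — deliver 3→0: ·
after 14 — propose(3,'z'): ·

empty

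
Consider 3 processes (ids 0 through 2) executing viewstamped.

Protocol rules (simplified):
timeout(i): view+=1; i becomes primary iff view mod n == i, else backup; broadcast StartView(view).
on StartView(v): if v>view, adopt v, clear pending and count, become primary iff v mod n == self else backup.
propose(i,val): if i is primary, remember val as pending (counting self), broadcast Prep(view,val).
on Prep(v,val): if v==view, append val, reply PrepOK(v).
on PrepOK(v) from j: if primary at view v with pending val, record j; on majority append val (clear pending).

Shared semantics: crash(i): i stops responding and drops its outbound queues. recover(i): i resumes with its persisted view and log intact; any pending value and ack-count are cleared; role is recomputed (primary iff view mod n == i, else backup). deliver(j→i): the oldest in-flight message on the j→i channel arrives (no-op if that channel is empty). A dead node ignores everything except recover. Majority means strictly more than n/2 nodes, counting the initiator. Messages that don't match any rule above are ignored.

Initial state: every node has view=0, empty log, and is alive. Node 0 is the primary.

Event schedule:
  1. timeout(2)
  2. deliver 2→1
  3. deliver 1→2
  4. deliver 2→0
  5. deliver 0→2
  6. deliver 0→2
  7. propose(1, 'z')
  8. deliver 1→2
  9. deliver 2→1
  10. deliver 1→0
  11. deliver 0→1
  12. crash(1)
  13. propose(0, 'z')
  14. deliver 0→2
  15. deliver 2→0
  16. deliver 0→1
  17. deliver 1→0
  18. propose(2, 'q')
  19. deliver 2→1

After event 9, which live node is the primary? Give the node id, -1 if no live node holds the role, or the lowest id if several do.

e1 timeout(2): 2[back,v=1,-]
e2 deliver 2→1: 1[prim,v=1,-]
e3 deliver 1→2: ·
e4 deliver 2→0: 0[back,v=1,-]
e5 deliver 0→2: ·
e6 deliver 0→2: ·
e7 propose(1,'z'): ·
e8 deliver 1→2: 2[back,v=1,z]
e9 deliver 2→1: 1[prim,v=1,z]

1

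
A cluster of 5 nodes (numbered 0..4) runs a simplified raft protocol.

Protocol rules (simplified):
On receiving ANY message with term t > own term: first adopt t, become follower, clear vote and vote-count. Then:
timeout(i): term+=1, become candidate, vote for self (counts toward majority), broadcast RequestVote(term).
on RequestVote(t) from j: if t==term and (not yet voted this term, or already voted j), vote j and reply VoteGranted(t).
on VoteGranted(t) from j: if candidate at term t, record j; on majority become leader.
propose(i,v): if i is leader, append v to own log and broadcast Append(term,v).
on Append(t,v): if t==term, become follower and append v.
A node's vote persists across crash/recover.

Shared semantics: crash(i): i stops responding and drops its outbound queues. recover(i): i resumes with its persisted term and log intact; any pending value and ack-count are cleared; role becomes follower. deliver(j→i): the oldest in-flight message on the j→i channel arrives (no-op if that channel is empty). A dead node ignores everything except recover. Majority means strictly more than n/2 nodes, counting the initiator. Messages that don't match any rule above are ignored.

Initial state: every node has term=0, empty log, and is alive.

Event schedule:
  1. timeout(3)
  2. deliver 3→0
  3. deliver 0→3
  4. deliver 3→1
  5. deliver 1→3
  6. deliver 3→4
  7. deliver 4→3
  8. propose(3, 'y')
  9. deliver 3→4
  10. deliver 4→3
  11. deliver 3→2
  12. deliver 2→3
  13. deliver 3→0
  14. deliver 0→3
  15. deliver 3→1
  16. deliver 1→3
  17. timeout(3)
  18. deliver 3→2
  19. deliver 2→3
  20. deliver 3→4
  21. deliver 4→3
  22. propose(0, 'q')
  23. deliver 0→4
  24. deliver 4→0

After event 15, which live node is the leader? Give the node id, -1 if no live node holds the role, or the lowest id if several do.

3

after 1 — timeout(3): n3:cand/t1/[-]
after 2 — deliver 3→0: n0:foll/t1/[-]
after 3 — deliver 0→3: ·
after 4 — deliver 3→1: n1:foll/t1/[-]
after 5 — deliver 1→3: n3:lead/t1/[-]
after 6 — deliver 3→4: n4:foll/t1/[-]
after 7 — deliver 4→3: ·
after 8 — propose(3,'y'): n3:lead/t1/[y]
after 9 — deliver 3→4: n4:foll/t1/[y]
after 10 — deliver 4→3: ·
after 11 — deliver 3→2: n2:foll/t1/[-]
after 12 — deliver 2→3: ·
after 13 — deliver 3→0: n0:foll/t1/[y]
after 14 — deliver 0→3: ·
after 15 — deliver 3→1: n1:foll/t1/[y]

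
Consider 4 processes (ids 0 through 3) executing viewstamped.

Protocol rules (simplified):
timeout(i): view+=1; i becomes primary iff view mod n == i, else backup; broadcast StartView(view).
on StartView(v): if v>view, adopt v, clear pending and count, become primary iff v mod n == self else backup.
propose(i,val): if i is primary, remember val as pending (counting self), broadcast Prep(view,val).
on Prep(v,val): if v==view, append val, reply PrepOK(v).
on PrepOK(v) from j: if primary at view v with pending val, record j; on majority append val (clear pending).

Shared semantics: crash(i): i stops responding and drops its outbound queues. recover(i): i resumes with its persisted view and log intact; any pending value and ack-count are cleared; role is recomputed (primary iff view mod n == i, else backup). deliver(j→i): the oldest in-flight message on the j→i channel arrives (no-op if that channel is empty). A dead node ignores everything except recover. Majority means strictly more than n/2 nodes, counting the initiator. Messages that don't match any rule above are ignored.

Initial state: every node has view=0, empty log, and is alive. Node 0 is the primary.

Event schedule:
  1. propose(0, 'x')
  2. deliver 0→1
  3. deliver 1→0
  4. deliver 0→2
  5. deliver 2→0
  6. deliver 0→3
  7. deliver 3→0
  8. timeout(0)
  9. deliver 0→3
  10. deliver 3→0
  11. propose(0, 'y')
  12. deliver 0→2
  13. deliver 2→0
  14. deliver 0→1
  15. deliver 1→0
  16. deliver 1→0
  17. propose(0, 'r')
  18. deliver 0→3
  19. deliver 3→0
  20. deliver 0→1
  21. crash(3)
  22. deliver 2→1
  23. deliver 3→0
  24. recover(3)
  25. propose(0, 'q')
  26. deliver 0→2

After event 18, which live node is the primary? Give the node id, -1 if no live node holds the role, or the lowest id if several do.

e1 propose(0,'x'): ·
e2 deliver 0→1: 1[back,v=0,x]
e3 deliver 1→0: ·
e4 deliver 0→2: 2[back,v=0,x]
e5 deliver 2→0: 0[prim,v=0,x]
e6 deliver 0→3: 3[back,v=0,x]
e7 deliver 3→0: ·
e8 timeout(0): 0[back,v=1,x]
e9 deliver 0→3: 3[back,v=1,x]
e10 deliver 3→0: ·
e11 propose(0,'y'): ·
e12 deliver 0→2: 2[back,v=1,x]
e13 deliver 2→0: ·
e14 deliver 0→1: 1[prim,v=1,x]
e15 deliver 1→0: ·
e16 deliver 1→0: ·
e17 propose(0,'r'): ·
e18 deliver 0→3: ·

1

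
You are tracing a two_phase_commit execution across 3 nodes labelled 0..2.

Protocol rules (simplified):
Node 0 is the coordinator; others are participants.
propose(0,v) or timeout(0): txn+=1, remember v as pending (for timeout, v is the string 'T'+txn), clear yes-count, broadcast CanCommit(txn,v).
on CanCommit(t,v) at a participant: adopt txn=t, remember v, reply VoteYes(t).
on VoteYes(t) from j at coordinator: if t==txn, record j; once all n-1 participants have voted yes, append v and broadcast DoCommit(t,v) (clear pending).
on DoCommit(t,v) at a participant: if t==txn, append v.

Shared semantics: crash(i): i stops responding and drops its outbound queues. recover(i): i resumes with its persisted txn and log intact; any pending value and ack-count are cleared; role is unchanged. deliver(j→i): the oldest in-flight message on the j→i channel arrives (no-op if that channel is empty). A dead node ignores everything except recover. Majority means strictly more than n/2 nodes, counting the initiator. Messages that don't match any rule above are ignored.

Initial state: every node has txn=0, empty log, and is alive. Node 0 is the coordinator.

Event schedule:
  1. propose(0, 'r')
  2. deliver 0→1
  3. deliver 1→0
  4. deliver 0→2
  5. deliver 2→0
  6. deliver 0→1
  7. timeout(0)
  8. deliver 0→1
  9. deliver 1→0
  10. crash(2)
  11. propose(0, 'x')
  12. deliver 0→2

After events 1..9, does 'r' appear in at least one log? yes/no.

[1] propose(0,'r') → N0(coor t1 [-])
[2] deliver 0→1 → N1(part t1 [-])
[3] deliver 1→0 → ∅
[4] deliver 0→2 → N2(part t1 [-])
[5] deliver 2→0 → N0(coor t1 [r])
[6] deliver 0→1 → N1(part t1 [r])
[7] timeout(0) → N0(coor t2 [r])
[8] deliver 0→1 → N1(part t2 [r])
[9] deliver 1→0 → ∅

yes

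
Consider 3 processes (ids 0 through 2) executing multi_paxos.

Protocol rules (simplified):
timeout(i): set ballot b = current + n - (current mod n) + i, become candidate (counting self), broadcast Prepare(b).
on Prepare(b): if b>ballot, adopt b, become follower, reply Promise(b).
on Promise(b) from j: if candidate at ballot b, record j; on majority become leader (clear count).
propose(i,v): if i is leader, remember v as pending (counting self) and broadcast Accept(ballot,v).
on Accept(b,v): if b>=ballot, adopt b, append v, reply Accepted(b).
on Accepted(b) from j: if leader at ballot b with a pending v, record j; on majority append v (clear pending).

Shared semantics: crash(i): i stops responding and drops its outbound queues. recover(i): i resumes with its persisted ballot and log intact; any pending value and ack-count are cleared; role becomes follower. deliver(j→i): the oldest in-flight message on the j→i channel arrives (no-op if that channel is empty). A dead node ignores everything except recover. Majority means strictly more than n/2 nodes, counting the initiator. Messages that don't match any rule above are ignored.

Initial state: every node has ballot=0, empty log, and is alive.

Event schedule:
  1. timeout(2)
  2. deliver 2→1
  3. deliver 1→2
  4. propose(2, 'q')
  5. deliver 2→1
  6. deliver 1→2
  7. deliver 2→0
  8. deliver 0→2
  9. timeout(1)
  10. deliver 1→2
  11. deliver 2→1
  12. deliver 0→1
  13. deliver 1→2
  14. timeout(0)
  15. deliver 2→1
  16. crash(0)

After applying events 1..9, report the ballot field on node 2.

5

[1] timeout(2) → N2(cand b5 [-])
[2] deliver 2→1 → N1(foll b5 [-])
[3] deliver 1→2 → N2(lead b5 [-])
[4] propose(2,'q') → ∅
[5] deliver 2→1 → N1(foll b5 [q])
[6] deliver 1→2 → N2(lead b5 [q])
[7] deliver 2→0 → N0(foll b5 [-])
[8] deliver 0→2 → ∅
[9] timeout(1) → N1(cand b7 [q])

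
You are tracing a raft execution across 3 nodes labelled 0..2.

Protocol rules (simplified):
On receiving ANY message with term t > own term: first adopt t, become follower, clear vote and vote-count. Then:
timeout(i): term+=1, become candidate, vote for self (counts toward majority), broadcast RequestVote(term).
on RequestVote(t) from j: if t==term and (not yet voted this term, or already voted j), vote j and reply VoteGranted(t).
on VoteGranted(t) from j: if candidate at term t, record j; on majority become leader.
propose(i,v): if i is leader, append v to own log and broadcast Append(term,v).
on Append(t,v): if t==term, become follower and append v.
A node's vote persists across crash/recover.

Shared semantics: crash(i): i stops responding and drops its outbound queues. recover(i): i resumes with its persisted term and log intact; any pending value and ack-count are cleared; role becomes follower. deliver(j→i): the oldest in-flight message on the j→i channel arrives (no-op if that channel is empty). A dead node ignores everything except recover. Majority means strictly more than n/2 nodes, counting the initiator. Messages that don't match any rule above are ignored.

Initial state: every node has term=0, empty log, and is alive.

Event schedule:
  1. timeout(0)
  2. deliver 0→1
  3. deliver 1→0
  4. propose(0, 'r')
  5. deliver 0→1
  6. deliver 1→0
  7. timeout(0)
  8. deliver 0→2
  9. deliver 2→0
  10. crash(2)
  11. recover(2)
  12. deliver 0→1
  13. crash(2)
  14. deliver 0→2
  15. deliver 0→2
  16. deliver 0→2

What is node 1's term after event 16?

2

after 1 — timeout(0): n0:cand/t1/[-]
after 2 — deliver 0→1: n1:foll/t1/[-]
after 3 — deliver 1→0: n0:lead/t1/[-]
after 4 — propose(0,'r'): n0:lead/t1/[r]
after 5 — deliver 0→1: n1:foll/t1/[r]
after 6 — deliver 1→0: ·
after 7 — timeout(0): n0:cand/t2/[r]
after 8 — deliver 0→2: n2:foll/t1/[-]
after 9 — deliver 2→0: ·
after 10 — crash(2): n2:✗foll/t1/[-]
after 11 — recover(2): n2:foll/t1/[-]
after 12 — deliver 0→1: n1:foll/t2/[r]
after 13 — crash(2): n2:✗foll/t1/[-]
after 14 — deliver 0→2: ·
after 15 — deliver 0→2: ·
after 16 — deliver 0→2: ·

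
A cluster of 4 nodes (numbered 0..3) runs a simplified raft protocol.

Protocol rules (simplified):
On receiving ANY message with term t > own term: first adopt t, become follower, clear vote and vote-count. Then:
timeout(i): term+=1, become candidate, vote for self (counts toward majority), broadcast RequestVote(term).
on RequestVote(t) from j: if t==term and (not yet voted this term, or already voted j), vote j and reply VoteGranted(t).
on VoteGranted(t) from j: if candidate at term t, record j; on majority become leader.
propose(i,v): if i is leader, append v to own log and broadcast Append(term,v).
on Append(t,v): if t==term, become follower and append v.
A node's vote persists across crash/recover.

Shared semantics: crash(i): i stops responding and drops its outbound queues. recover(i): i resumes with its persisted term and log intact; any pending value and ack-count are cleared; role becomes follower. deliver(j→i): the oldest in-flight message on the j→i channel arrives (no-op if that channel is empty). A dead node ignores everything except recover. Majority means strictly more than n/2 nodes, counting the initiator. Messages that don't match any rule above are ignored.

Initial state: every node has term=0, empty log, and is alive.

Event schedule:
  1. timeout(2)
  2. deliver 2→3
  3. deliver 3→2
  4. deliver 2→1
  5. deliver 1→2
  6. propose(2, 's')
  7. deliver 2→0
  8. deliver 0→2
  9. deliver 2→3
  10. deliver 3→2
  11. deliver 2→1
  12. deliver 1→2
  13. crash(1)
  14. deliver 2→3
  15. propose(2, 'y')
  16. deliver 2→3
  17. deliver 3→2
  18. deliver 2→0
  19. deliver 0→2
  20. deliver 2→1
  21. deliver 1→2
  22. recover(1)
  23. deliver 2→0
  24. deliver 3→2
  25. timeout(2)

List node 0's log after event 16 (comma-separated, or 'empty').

[1] timeout(2) → N2(cand t1 [-])
[2] deliver 2→3 → N3(foll t1 [-])
[3] deliver 3→2 → ∅
[4] deliver 2→1 → N1(foll t1 [-])
[5] deliver 1→2 → N2(lead t1 [-])
[6] propose(2,'s') → N2(lead t1 [s])
[7] deliver 2→0 → N0(foll t1 [-])
[8] deliver 0→2 → ∅
[9] deliver 2→3 → N3(foll t1 [s])
[10] deliver 3→2 → ∅
[11] deliver 2→1 → N1(foll t1 [s])
[12] deliver 1→2 → ∅
[13] crash(1) → N1(✗foll t1 [s])
[14] deliver 2→3 → ∅
[15] propose(2,'y') → N2(lead t1 [s,y])
[16] deliver 2→3 → N3(foll t1 [s,y])

empty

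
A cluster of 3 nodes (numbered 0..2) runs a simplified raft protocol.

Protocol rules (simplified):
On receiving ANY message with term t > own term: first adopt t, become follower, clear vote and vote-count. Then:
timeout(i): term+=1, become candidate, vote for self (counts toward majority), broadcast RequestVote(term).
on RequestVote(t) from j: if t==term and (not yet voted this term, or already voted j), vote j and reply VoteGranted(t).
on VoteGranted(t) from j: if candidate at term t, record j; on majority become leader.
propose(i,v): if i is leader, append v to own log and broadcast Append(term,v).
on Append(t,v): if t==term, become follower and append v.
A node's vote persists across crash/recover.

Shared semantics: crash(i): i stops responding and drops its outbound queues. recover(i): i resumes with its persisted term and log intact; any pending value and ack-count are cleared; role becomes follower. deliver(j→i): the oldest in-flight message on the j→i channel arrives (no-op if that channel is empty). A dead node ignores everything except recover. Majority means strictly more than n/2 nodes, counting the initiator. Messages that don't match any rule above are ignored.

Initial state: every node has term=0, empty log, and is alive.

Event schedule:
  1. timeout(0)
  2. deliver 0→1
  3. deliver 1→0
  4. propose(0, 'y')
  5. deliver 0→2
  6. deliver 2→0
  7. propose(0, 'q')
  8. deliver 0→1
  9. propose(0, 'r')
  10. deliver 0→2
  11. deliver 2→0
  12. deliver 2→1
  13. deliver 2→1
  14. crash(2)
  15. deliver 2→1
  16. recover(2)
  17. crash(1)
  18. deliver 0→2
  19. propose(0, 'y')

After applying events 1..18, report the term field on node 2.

1

after 1 — timeout(0): n0:cand/t1/[-]
after 2 — deliver 0→1: n1:foll/t1/[-]
after 3 — deliver 1→0: n0:lead/t1/[-]
after 4 — propose(0,'y'): n0:lead/t1/[y]
after 5 — deliver 0→2: n2:foll/t1/[-]
after 6 — deliver 2→0: ·
after 7 — propose(0,'q'): n0:lead/t1/[y,q]
after 8 — deliver 0→1: n1:foll/t1/[y]
after 9 — propose(0,'r'): n0:lead/t1/[y,q,r]
after 10 — deliver 0→2: n2:foll/t1/[y]
after 11 — deliver 2→0: ·
after 12 — deliver 2→1: ·
after 13 — deliver 2→1: ·
after 14 — crash(2): n2:✗foll/t1/[y]
after 15 — deliver 2→1: ·
after 16 — recover(2): n2:foll/t1/[y]
after 17 — crash(1): n1:✗foll/t1/[y]
after 18 — deliver 0→2: n2:foll/t1/[y,q]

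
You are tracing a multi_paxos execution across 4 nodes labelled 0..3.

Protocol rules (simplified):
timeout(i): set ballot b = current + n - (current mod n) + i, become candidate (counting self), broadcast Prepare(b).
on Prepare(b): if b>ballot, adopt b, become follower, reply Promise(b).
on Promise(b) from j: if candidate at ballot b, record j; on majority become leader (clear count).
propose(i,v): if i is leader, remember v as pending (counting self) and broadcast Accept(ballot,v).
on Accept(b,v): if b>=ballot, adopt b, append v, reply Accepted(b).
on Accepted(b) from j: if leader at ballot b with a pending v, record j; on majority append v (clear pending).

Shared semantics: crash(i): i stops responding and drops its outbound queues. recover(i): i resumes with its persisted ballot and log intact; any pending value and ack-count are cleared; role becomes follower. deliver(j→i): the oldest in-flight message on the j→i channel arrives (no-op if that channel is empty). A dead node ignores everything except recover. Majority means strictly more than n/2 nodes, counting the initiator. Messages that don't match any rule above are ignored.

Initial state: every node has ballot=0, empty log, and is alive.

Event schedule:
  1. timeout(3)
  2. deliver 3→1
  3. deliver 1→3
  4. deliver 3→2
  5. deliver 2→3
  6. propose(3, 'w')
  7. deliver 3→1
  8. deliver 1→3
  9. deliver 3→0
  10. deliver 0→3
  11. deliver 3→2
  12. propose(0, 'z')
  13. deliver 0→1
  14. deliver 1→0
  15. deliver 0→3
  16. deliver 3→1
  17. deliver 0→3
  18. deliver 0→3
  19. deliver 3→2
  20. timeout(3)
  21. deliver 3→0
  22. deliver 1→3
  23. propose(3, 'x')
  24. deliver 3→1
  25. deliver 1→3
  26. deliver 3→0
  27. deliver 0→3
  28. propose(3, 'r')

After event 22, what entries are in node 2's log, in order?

e1 timeout(3): 3[cand,b=7,-]
e2 deliver 3→1: 1[foll,b=7,-]
e3 deliver 1→3: ·
e4 deliver 3→2: 2[foll,b=7,-]
e5 deliver 2→3: 3[lead,b=7,-]
e6 propose(3,'w'): ·
e7 deliver 3→1: 1[foll,b=7,w]
e8 deliver 1→3: ·
e9 deliver 3→0: 0[foll,b=7,-]
e10 deliver 0→3: ·
e11 deliver 3→2: 2[foll,b=7,w]
e12 propose(0,'z'): ·
e13 deliver 0→1: ·
e14 deliver 1→0: ·
e15 deliver 0→3: ·
e16 deliver 3→1: ·
e17 deliver 0→3: ·
e18 deliver 0→3: ·
e19 deliver 3→2: ·
e20 timeout(3): 3[cand,b=11,-]
e21 deliver 3→0: 0[foll,b=7,w]
e22 deliver 1→3: ·

w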